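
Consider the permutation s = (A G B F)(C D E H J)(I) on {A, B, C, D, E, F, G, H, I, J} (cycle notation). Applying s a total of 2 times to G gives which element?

G lies in the 4-cycle (A G B F).
Stepping 2 places around the cycle: G → B → F.

F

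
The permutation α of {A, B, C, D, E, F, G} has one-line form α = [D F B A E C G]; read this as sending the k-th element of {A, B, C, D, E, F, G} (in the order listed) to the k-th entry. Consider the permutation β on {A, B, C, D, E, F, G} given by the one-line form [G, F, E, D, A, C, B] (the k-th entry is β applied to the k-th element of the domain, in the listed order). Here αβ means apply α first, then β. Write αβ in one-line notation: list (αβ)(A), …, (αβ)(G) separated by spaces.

D C F G A E B

(αβ)(x) = β(α(x)). Computing each image: β(α(A)) = β(D) = D, β(α(B)) = β(F) = C, β(α(C)) = β(B) = F, β(α(D)) = β(A) = G, β(α(E)) = β(E) = A, β(α(F)) = β(C) = E, β(α(G)) = β(G) = B.
Hence αβ = [D C F G A E B].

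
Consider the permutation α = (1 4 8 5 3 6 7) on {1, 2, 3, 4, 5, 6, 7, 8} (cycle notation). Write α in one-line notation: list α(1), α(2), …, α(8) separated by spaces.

Each element maps to the next entry in its cycle (wrapping to the front): 1↦4, 2↦2, 3↦6, 4↦8, 5↦3, 6↦7, 7↦1, 8↦5.
So the one-line form is 4 2 6 8 3 7 1 5.

4 2 6 8 3 7 1 5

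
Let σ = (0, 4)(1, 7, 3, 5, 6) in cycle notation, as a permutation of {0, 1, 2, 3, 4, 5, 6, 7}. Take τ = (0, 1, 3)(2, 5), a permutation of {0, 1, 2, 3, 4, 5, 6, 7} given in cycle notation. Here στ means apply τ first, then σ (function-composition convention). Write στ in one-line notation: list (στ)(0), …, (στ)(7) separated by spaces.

(στ)(x) = σ(τ(x)). Computing each image: σ(τ(0)) = σ(1) = 7, σ(τ(1)) = σ(3) = 5, σ(τ(2)) = σ(5) = 6, σ(τ(3)) = σ(0) = 4, σ(τ(4)) = σ(4) = 0, σ(τ(5)) = σ(2) = 2, σ(τ(6)) = σ(6) = 1, σ(τ(7)) = σ(7) = 3.
Hence στ = [7 5 6 4 0 2 1 3].

7 5 6 4 0 2 1 3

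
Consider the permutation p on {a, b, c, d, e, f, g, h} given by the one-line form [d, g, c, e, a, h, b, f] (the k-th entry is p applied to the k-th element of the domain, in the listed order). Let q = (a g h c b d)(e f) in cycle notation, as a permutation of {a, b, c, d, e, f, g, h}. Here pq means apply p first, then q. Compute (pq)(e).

g

First apply p: p(e) = a, then q(a) = g. Thus (pq)(e) = g.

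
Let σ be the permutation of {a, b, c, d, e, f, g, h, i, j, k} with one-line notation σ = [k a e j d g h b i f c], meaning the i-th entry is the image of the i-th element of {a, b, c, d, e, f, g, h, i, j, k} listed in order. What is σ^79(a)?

Tracing a → k → … returns to a after 10 steps, so a lies in a 10-cycle (a k c e d j f g h b).
On a 10-cycle, σ^10 is the identity, so σ^79 = σ^9 there (79 ≡ 9 mod 10).
Stepping 9 places around the cycle: a → k → c → e → d → j → f → g → h → b.

b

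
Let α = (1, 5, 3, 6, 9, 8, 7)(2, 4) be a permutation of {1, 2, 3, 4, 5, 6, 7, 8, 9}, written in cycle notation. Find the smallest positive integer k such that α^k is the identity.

The cycle type of α is (7, 2).
Since disjoint cycles commute, ord(α) = lcm(7, 2) = 14.

14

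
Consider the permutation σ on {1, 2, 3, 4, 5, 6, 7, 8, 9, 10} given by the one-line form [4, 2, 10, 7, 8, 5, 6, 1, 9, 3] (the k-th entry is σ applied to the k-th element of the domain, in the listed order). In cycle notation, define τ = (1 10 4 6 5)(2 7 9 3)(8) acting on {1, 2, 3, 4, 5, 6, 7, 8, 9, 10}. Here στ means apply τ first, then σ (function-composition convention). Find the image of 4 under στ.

τ(4) = 6, then σ(6) = 5; composing gives (στ)(4) = 5.

5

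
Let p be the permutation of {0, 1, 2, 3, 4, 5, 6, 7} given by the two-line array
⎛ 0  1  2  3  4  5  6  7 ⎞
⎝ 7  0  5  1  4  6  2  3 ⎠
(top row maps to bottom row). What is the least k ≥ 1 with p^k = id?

Decomposing into disjoint cycles gives cycle lengths 4, 3, 1.
Since disjoint cycles commute, ord(p) = lcm(4, 3) = 12.

12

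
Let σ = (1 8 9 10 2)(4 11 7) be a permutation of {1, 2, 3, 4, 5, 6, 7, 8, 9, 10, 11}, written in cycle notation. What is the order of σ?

The cycle type of σ is (5, 3, 1, 1, 1).
The order of σ is the least common multiple of its cycle lengths: lcm(5, 3) = 15.

15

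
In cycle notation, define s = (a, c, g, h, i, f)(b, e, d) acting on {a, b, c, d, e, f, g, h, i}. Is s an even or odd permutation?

The cycle lengths are 6, 3.
A cycle of length ℓ contributes ℓ−1 transpositions, so s is a product of 5 + 2 = 7 transpositions — odd.

odd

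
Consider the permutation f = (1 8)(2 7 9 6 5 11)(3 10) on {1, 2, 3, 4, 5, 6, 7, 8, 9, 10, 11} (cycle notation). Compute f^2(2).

9

2 lies in the 6-cycle (2 7 9 6 5 11).
Advancing 2 steps from 2: 2 → 7 → 9.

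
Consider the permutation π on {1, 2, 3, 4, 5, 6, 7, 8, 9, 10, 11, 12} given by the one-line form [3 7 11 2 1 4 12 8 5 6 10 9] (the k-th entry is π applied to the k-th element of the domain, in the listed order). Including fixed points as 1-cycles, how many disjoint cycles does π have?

The cycle decomposition is (1, 3, 11, 10, 6, 4, 2, 7, 12, 9, 5)(8), which has 2 cycles (counting 1-cycles).

2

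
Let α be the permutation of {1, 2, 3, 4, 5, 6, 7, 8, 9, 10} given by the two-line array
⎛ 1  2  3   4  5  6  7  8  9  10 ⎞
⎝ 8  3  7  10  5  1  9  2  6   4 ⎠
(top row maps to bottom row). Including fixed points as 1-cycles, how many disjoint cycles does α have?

The cycle decomposition is (1 8 2 3 7 9 6)(4 10)(5), which has 3 cycles (counting 1-cycles).

3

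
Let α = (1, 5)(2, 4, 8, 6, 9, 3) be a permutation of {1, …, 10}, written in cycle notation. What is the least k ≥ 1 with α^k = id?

6

The disjoint cycles have lengths 6, 2, 1, 1.
Since disjoint cycles commute, ord(α) = lcm(6, 2) = 6.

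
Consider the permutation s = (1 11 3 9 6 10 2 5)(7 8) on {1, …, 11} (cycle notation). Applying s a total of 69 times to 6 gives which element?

6 lies in the 8-cycle (1 11 3 9 6 10 2 5).
On an 8-cycle, s^8 is the identity, so s^69 = s^5 there (69 ≡ 5 mod 8).
Advancing 5 steps from 6: 6 → 10 → 2 → 5 → 1 → 11.

11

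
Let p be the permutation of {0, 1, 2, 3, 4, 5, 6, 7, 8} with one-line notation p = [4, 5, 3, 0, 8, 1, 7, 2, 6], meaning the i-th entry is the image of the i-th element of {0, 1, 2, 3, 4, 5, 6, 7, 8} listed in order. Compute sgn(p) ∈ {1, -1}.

In disjoint-cycle form the cycle lengths are 7, 2.
A cycle of length ℓ contributes ℓ−1 transpositions, so p is a product of 6 + 1 = 7 transpositions — odd.

-1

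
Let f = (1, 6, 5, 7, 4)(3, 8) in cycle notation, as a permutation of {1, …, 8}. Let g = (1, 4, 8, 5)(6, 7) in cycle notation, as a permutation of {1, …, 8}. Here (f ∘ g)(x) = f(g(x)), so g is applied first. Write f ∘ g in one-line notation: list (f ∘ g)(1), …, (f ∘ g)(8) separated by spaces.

(f ∘ g)(x) = f(g(x)). Computing each image: f(g(1)) = f(4) = 1, f(g(2)) = f(2) = 2, f(g(3)) = f(3) = 8, f(g(4)) = f(8) = 3, f(g(5)) = f(1) = 6, f(g(6)) = f(7) = 4, f(g(7)) = f(6) = 5, f(g(8)) = f(5) = 7.
Hence f ∘ g = [1 2 8 3 6 4 5 7].

1 2 8 3 6 4 5 7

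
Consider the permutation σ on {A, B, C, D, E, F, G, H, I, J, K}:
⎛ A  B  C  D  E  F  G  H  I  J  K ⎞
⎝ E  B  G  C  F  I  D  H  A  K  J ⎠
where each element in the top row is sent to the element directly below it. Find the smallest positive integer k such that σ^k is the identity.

The disjoint-cycle form of σ has cycle lengths 4, 3, 2, 1, 1.
The order of σ is the least common multiple of its cycle lengths: lcm(4, 3, 2) = 12.

12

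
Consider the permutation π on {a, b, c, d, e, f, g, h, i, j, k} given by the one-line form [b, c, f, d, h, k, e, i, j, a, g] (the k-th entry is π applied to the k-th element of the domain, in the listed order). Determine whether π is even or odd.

In disjoint-cycle form the cycle lengths are 10, 1.
A cycle of length ℓ contributes ℓ−1 transpositions, so π is a product of 9 transpositions — odd.

odd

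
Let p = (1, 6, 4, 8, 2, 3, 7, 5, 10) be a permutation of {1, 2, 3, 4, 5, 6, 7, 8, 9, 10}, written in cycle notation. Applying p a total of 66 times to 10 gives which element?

10 lies in the 9-cycle (1, 6, 4, 8, 2, 3, 7, 5, 10).
Since the cycle has length 9, p^66 acts on it the same as p^3 (66 mod 9 = 3).
Advancing 3 steps from 10: 10 → 1 → 6 → 4.

4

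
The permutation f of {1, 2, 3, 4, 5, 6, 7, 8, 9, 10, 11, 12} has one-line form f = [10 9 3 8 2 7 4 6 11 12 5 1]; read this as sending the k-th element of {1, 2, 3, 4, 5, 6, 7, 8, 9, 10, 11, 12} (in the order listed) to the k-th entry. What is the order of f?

12

Decomposing into disjoint cycles gives cycle lengths 4, 4, 3, 1.
The order is lcm(4, 4, 3) = 12.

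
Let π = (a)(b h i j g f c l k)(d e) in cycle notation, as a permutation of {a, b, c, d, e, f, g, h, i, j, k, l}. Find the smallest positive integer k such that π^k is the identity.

The disjoint cycles have lengths 9, 2, 1.
The order of π is the least common multiple of its cycle lengths: lcm(9, 2) = 18.

18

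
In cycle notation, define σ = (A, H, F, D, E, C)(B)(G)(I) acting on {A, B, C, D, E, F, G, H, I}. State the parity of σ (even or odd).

The cycle lengths are 6, 1, 1, 1.
A cycle is odd iff its length is even; σ has 1 even-length cycle, so sgn(σ) = (−1)^1 and σ is odd.

odd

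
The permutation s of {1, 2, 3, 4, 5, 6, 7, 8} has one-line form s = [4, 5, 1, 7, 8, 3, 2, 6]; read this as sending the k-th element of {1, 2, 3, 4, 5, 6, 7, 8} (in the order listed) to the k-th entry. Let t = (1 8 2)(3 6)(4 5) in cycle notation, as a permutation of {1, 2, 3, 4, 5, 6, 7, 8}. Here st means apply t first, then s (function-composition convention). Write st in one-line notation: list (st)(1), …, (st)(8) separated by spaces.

6 4 3 8 7 1 2 5

For each element, apply t then s: 1 → 8 → 6; 2 → 1 → 4; 3 → 6 → 3; 4 → 5 → 8; 5 → 4 → 7; 6 → 3 → 1; 7 → 7 → 2; 8 → 2 → 5.
So st in one-line form is 6 4 3 8 7 1 2 5.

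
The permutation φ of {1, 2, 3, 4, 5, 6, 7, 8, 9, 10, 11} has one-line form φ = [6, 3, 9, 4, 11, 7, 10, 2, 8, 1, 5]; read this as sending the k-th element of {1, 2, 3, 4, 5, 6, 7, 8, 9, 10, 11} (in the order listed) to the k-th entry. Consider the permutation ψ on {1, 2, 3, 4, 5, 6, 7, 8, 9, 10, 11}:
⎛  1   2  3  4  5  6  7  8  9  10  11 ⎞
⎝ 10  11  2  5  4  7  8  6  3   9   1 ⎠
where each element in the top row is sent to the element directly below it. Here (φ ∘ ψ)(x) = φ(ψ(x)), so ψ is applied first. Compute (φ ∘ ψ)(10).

(φ ∘ ψ)(10) = φ(ψ(10)). ψ(10) = 9, then φ(9) = 8. So (φ ∘ ψ)(10) = 8.

8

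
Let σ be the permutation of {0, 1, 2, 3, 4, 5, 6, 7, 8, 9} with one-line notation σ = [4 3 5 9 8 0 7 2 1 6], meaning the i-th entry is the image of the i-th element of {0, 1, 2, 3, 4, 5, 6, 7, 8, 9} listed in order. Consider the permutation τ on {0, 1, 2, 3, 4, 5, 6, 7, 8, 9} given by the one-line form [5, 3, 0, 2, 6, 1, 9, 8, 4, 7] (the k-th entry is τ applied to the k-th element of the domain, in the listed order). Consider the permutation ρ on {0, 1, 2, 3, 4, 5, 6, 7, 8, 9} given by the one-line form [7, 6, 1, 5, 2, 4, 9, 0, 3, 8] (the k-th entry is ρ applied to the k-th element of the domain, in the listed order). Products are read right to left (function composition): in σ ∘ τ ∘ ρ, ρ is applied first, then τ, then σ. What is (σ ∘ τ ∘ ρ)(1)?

6

Apply the permutations in order: ρ(1) = 6, then τ(6) = 9, then σ(9) = 6. So (σ ∘ τ ∘ ρ)(1) = 6.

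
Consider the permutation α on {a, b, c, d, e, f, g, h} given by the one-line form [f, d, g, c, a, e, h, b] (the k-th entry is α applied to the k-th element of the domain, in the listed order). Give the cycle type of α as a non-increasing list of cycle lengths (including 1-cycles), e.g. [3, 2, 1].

The disjoint cycles are (a, f, e)(b, d, c, g, h), with lengths 5, 3 in non-increasing order.

[5, 3]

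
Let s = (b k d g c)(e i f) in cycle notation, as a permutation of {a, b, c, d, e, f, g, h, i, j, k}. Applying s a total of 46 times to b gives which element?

k

b lies in the 5-cycle (b k d g c).
Since the cycle has length 5, s^46 acts on it the same as s^1 (46 mod 5 = 1).
Stepping 1 place around the cycle: b → k.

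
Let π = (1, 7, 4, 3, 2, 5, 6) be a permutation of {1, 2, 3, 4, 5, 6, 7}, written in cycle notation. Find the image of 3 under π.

2

3 appears in (1, 7, 4, 3, 2, 5, 6); the next entry (wrapping around) is 2.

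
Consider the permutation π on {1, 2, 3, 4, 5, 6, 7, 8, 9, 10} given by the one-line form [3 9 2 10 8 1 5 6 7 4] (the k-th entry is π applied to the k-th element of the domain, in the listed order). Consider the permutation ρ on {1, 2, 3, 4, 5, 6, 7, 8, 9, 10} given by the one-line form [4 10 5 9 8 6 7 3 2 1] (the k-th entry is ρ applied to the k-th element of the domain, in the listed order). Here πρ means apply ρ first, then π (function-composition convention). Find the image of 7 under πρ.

5

First apply ρ: ρ(7) = 7, then π(7) = 5. Thus (πρ)(7) = 5.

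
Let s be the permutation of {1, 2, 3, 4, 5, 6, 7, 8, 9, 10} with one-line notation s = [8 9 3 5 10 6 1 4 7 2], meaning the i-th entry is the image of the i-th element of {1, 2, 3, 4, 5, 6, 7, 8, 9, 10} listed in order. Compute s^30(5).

8

Tracing 5 → 10 → … returns to 5 after 8 steps, so 5 lies in an 8-cycle (1, 8, 4, 5, 10, 2, 9, 7).
Powers repeat with period 8 on this cycle, and 30 mod 8 = 6, so s^30(5) = s^6(5).
Stepping 6 places around the cycle: 5 → 10 → 2 → 9 → 7 → 1 → 8.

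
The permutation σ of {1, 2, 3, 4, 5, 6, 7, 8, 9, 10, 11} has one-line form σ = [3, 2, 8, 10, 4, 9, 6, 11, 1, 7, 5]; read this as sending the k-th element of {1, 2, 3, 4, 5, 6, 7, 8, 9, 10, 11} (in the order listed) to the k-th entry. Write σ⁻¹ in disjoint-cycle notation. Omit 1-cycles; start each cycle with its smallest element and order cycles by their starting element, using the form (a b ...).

(1 9 6 7 10 4 5 11 8 3)

The cycle decomposition of σ is (1 3 8 11 5 4 10 7 6 9).
The inverse reverses every cycle; in canonical form, σ⁻¹ = (1 9 6 7 10 4 5 11 8 3).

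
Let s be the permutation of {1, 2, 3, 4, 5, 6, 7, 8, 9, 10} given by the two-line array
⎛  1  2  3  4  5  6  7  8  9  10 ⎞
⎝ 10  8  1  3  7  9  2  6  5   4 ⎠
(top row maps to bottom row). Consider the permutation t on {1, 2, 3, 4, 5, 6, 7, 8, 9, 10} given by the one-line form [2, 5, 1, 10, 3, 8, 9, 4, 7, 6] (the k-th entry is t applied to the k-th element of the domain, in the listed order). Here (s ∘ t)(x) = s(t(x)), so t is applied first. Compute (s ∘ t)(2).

7

First apply t: t(2) = 5, then s(5) = 7. Thus (s ∘ t)(2) = 7.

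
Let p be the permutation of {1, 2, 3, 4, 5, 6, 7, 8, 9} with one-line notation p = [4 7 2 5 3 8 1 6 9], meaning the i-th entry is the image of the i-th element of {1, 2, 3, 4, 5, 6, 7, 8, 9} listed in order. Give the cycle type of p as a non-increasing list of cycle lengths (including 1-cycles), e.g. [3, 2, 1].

[6, 2, 1]

The disjoint cycles are (1 4 5 3 2 7)(6 8)(9), with lengths 6, 2, 1 in non-increasing order.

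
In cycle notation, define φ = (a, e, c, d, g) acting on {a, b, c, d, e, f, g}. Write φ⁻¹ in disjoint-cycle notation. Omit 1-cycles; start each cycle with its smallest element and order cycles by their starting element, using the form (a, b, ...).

(a, g, d, c, e)

The inverse reverses each cycle.
Reversing each cycle of φ and rotating so the smallest element leads gives (a, g, d, c, e).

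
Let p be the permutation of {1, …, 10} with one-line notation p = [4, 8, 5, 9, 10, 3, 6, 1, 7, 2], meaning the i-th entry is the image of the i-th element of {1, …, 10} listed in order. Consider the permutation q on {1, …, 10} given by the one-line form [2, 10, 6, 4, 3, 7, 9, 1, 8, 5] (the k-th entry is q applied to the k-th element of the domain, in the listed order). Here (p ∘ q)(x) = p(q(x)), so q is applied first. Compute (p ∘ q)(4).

9

(p ∘ q)(4) = p(q(4)). q(4) = 4, then p(4) = 9. So (p ∘ q)(4) = 9.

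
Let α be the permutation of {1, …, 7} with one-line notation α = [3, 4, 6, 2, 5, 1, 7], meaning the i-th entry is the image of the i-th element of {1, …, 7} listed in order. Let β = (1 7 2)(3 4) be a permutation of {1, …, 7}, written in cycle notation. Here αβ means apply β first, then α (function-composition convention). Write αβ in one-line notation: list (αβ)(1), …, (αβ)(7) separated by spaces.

7 3 2 6 5 1 4

(αβ)(x) = α(β(x)). Computing each image: α(β(1)) = α(7) = 7, α(β(2)) = α(1) = 3, α(β(3)) = α(4) = 2, α(β(4)) = α(3) = 6, α(β(5)) = α(5) = 5, α(β(6)) = α(6) = 1, α(β(7)) = α(2) = 4.
Hence αβ = [7 3 2 6 5 1 4].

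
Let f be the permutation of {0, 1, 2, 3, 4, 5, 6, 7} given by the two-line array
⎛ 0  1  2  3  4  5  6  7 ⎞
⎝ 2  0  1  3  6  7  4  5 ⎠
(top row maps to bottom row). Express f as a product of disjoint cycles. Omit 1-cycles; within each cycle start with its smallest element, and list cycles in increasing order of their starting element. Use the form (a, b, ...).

(0, 2, 1)(4, 6)(5, 7)

From 0: 0 → 2 → 1 → 0, closing the cycle (0, 2, 1).
Continuing from each remaining unvisited element yields (0, 2, 1)(4, 6)(5, 7).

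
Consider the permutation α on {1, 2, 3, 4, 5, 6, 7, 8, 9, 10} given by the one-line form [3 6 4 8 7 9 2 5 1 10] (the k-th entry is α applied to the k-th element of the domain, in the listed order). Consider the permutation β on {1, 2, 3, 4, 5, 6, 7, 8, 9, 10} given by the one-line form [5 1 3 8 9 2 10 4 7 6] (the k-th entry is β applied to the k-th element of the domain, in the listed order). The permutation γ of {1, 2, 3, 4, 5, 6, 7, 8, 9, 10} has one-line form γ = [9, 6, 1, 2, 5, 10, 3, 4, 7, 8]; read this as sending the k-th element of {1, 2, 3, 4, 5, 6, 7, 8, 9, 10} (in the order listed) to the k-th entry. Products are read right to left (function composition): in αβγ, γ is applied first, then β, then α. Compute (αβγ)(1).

Apply the permutations in order: γ(1) = 9, then β(9) = 7, then α(7) = 2. So (αβγ)(1) = 2.

2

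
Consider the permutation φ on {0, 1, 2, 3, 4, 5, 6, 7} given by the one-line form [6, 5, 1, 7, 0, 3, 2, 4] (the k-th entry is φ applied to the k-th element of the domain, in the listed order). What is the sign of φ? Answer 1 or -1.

-1

In disjoint-cycle form the cycle lengths are 8.
A cycle of length ℓ contributes ℓ−1 transpositions, so φ is a product of 7 transpositions — odd.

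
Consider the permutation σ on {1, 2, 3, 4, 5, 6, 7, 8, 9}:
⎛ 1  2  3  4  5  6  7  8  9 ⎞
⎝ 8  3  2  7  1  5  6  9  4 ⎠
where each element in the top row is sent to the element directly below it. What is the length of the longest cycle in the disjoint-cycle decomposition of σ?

Decomposing into disjoint cycles gives (1 8 9 4 7 6 5)(2 3); the longest has length 7.

7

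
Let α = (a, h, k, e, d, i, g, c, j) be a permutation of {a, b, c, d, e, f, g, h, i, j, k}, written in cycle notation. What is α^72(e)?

e lies in the 9-cycle (a, h, k, e, d, i, g, c, j).
Since the cycle has length 9, α^72 acts on it the same as α^0 (72 mod 9 = 0).
So α^72(e) = e.

e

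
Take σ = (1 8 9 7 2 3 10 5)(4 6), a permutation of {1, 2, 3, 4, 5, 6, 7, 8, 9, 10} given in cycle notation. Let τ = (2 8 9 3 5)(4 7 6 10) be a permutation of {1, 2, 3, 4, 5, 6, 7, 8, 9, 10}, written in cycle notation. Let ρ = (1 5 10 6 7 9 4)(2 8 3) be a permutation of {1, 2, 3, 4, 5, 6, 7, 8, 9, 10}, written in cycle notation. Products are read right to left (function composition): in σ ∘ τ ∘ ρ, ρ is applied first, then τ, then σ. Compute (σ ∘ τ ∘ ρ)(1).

3

(σ ∘ τ ∘ ρ)(1) = σ(τ(ρ(1))). ρ(1) = 5, then τ(5) = 2, then σ(2) = 3, so the result is 3.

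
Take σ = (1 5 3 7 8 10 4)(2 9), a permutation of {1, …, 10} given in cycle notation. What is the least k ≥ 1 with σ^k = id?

14

The cycle type of σ is (7, 2, 1).
The order of σ is the least common multiple of its cycle lengths: lcm(7, 2) = 14.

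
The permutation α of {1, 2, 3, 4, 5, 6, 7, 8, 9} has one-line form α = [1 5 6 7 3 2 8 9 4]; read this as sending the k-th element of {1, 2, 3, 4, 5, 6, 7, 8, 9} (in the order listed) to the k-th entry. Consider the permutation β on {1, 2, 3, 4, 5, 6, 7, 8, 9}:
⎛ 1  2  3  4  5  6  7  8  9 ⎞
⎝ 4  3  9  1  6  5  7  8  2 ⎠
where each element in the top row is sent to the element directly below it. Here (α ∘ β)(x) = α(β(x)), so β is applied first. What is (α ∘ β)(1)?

7

β(1) = 4, then α(4) = 7; composing gives (α ∘ β)(1) = 7.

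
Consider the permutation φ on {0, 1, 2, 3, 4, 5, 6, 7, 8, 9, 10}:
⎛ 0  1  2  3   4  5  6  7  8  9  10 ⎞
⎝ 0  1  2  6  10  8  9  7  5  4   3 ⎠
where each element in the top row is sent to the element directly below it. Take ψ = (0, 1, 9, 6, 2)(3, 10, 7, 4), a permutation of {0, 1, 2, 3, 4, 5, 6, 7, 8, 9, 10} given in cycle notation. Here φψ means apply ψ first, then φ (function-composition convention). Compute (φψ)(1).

First apply ψ: ψ(1) = 9, then φ(9) = 4. Thus (φψ)(1) = 4.

4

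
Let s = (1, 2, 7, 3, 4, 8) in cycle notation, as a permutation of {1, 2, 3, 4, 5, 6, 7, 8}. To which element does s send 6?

6 does not appear in any cycle of s, so it is a fixed point: s(6) = 6.

6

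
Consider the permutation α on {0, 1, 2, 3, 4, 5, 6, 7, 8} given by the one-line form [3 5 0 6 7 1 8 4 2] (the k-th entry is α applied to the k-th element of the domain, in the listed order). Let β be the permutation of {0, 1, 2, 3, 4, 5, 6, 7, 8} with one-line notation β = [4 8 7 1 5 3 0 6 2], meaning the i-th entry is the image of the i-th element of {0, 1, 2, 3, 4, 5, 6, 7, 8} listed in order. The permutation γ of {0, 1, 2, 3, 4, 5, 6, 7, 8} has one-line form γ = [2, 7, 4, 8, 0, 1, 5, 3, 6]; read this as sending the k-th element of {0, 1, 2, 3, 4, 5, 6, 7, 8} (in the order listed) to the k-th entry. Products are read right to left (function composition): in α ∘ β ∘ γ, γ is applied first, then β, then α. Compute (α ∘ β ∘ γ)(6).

Chase 6: γ(6) = 5; β(5) = 3; α(3) = 6. Hence (α ∘ β ∘ γ)(6) = 6.

6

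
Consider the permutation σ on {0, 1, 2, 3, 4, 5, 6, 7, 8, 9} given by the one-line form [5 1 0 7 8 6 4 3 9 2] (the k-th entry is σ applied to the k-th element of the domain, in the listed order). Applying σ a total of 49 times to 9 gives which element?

Tracing 9 → 2 → … returns to 9 after 7 steps, so 9 lies in a 7-cycle (0 5 6 4 8 9 2).
Since the cycle has length 7, σ^49 acts on it the same as σ^0 (49 mod 7 = 0).
So σ^49(9) = 9.

9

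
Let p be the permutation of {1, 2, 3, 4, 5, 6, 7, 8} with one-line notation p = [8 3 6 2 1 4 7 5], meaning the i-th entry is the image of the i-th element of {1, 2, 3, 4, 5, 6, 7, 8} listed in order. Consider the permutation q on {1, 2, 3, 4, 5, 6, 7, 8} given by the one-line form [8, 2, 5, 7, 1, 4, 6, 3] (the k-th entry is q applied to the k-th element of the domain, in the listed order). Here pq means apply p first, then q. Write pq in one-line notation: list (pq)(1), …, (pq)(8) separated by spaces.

3 5 4 2 8 7 6 1

Chase each element through p then q: 1 → 8 → 3; 2 → 3 → 5; 3 → 6 → 4; 4 → 2 → 2; 5 → 1 → 8; 6 → 4 → 7; 7 → 7 → 6; 8 → 5 → 1.
Collecting the images, pq = [3 5 4 2 8 7 6 1].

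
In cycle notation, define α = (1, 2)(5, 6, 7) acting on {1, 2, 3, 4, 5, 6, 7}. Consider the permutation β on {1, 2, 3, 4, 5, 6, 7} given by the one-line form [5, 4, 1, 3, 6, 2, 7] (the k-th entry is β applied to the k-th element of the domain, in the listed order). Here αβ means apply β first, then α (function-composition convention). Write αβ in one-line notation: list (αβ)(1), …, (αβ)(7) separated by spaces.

For each element, apply β then α: 1 → 5 → 6; 2 → 4 → 4; 3 → 1 → 2; 4 → 3 → 3; 5 → 6 → 7; 6 → 2 → 1; 7 → 7 → 5.
So αβ in one-line form is 6 4 2 3 7 1 5.

6 4 2 3 7 1 5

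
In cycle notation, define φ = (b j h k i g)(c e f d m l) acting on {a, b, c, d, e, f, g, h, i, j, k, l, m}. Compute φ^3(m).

m lies in the 6-cycle (c e f d m l).
Stepping 3 places around the cycle: m → l → c → e.

e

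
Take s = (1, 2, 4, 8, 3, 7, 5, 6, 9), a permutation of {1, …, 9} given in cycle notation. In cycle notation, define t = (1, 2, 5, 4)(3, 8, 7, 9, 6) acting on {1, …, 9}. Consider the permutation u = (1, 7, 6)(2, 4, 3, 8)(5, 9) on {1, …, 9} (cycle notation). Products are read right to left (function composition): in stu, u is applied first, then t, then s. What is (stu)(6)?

(stu)(6) = s(t(u(6))). u(6) = 1, then t(1) = 2, then s(2) = 4, so the result is 4.

4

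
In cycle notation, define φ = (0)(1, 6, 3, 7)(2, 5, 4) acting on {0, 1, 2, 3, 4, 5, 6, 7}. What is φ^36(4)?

4

4 lies in the 3-cycle (2, 5, 4).
On a 3-cycle, φ^3 is the identity, so φ^36 = φ^0 there (36 ≡ 0 mod 3).
So φ^36(4) = 4.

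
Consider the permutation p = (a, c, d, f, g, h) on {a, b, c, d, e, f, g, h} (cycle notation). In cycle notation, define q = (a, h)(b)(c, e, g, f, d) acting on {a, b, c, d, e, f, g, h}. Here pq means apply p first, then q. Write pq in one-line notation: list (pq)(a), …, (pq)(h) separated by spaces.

(pq)(x) = q(p(x)). Computing each image: q(p(a)) = q(c) = e, q(p(b)) = q(b) = b, q(p(c)) = q(d) = c, q(p(d)) = q(f) = d, q(p(e)) = q(e) = g, q(p(f)) = q(g) = f, q(p(g)) = q(h) = a, q(p(h)) = q(a) = h.
Hence pq = [e b c d g f a h].

e b c d g f a h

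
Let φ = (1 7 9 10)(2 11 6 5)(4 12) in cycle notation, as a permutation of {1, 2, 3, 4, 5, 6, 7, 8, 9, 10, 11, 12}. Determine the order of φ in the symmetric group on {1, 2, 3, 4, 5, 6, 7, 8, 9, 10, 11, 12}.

The disjoint cycles have lengths 4, 4, 2, 1, 1.
The order of φ is the least common multiple of its cycle lengths: lcm(4, 4, 2) = 4.

4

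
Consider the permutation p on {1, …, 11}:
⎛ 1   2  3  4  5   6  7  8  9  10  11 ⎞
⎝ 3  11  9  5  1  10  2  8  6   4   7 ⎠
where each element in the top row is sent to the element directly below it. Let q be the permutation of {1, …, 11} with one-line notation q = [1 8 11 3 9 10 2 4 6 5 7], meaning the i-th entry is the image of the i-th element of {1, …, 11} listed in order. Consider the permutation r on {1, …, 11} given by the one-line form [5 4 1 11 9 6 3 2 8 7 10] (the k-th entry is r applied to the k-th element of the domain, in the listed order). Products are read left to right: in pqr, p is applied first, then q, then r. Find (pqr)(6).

Chase 6: p(6) = 10; q(10) = 5; r(5) = 9. Hence (pqr)(6) = 9.

9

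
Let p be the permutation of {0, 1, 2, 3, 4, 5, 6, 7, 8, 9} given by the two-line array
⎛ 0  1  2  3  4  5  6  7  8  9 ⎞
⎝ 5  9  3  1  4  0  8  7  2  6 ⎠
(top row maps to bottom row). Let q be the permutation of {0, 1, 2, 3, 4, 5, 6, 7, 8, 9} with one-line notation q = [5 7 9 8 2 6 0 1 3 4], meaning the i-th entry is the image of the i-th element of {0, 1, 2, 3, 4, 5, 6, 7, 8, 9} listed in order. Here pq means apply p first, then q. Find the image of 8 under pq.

First apply p: p(8) = 2, then q(2) = 9. Thus (pq)(8) = 9.

9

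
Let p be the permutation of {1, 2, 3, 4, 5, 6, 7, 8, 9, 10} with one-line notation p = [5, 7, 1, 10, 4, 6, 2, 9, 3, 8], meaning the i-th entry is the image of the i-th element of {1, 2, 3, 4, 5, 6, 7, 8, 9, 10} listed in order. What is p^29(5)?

4

Tracing 5 → 4 → … returns to 5 after 7 steps, so 5 lies in a 7-cycle (1, 5, 4, 10, 8, 9, 3).
Powers repeat with period 7 on this cycle, and 29 mod 7 = 1, so p^29(5) = p^1(5).
Advancing 1 step from 5: 5 → 4.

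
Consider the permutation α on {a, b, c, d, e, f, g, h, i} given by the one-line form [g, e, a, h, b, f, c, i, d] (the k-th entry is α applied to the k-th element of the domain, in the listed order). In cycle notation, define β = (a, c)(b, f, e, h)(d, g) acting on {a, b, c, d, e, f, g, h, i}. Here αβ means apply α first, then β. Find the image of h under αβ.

i

(αβ)(h) = β(α(h)). α(h) = i, then β(i) = i. So (αβ)(h) = i.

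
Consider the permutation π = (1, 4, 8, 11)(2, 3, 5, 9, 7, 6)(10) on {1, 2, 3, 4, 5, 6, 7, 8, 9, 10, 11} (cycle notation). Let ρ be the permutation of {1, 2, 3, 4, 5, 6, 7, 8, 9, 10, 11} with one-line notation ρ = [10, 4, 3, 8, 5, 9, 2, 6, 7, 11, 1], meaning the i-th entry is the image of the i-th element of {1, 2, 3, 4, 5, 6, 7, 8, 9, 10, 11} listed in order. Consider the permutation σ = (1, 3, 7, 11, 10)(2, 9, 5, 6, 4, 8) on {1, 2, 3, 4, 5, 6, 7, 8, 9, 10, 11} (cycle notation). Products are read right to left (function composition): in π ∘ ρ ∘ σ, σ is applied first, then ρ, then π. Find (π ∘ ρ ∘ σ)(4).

Chase 4: σ(4) = 8; ρ(8) = 6; π(6) = 2. Hence (π ∘ ρ ∘ σ)(4) = 2.

2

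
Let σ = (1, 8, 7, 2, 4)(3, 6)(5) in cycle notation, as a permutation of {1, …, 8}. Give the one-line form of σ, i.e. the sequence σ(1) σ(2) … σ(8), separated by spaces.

Reading each image from the cycles: 1↦8, 2↦4, 3↦6, 4↦1, 5↦5, 6↦3, 7↦2, 8↦7.
So the one-line form is 8 4 6 1 5 3 2 7.

8 4 6 1 5 3 2 7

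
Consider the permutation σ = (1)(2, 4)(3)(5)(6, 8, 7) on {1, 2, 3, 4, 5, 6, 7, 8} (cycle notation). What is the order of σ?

The cycle type of σ is (3, 2, 1, 1, 1).
The order is lcm(3, 2) = 6.

6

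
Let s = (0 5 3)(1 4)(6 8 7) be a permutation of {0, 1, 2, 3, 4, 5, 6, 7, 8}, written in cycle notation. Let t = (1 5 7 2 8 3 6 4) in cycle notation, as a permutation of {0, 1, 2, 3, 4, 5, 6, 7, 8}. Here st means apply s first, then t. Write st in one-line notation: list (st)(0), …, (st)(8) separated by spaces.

For each element, apply s then t: 0 → 5 → 7; 1 → 4 → 1; 2 → 2 → 8; 3 → 0 → 0; 4 → 1 → 5; 5 → 3 → 6; 6 → 8 → 3; 7 → 6 → 4; 8 → 7 → 2.
Collecting the images, st = [7 1 8 0 5 6 3 4 2].

7 1 8 0 5 6 3 4 2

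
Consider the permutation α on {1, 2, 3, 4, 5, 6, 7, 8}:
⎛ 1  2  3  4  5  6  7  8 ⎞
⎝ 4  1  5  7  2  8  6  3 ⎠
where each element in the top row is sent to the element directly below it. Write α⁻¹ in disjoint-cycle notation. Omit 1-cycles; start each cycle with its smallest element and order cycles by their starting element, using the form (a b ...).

First write α in disjoint cycles: (1 4 7 6 8 3 5 2).
The inverse reverses every cycle; in canonical form, α⁻¹ = (1 2 5 3 8 6 7 4).

(1 2 5 3 8 6 7 4)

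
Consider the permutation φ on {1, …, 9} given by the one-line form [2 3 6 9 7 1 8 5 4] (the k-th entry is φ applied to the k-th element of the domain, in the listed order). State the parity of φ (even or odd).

even

In disjoint-cycle form the cycle lengths are 4, 3, 2.
A cycle of length ℓ contributes ℓ−1 transpositions, so φ is a product of 3 + 2 + 1 = 6 transpositions — even.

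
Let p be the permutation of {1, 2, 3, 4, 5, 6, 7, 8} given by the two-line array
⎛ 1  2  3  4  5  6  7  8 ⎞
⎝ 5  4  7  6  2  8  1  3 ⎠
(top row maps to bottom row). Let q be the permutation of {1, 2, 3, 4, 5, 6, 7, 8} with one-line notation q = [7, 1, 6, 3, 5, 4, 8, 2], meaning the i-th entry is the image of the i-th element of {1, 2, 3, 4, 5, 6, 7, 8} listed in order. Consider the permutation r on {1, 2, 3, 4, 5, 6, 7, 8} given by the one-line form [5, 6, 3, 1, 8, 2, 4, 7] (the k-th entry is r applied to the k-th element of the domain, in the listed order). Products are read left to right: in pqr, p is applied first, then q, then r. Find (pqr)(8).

2

Apply the permutations in order: p(8) = 3, then q(3) = 6, then r(6) = 2. So (pqr)(8) = 2.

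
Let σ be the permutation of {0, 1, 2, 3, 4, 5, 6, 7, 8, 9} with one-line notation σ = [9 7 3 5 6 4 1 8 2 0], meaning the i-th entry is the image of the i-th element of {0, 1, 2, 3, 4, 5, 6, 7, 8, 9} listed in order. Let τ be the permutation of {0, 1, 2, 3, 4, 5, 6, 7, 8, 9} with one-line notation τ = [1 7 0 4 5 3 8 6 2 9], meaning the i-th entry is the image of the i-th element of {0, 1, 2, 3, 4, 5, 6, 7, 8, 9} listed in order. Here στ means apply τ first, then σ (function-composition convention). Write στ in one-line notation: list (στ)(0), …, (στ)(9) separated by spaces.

(στ)(x) = σ(τ(x)). Computing each image: σ(τ(0)) = σ(1) = 7, σ(τ(1)) = σ(7) = 8, σ(τ(2)) = σ(0) = 9, σ(τ(3)) = σ(4) = 6, σ(τ(4)) = σ(5) = 4, σ(τ(5)) = σ(3) = 5, σ(τ(6)) = σ(8) = 2, σ(τ(7)) = σ(6) = 1, σ(τ(8)) = σ(2) = 3, σ(τ(9)) = σ(9) = 0.
Hence στ = [7 8 9 6 4 5 2 1 3 0].

7 8 9 6 4 5 2 1 3 0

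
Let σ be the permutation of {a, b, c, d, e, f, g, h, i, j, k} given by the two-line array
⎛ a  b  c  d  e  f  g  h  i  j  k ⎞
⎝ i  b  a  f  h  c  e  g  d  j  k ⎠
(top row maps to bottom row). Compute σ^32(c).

Tracing c → a → … returns to c after 5 steps, so c lies in a 5-cycle (a, i, d, f, c).
On a 5-cycle, σ^5 is the identity, so σ^32 = σ^2 there (32 ≡ 2 mod 5).
Advancing 2 steps from c: c → a → i.

i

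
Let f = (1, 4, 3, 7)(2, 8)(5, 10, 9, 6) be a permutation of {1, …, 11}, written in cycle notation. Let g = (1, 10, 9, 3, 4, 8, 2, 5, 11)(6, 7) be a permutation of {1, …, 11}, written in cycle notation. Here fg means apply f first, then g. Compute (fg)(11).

1

(fg)(11) = g(f(11)). f(11) = 11, then g(11) = 1. So (fg)(11) = 1.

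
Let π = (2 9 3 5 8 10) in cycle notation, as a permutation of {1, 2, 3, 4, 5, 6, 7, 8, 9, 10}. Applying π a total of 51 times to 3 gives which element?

3 lies in the 6-cycle (2 9 3 5 8 10).
Since the cycle has length 6, π^51 acts on it the same as π^3 (51 mod 6 = 3).
Stepping 3 places around the cycle: 3 → 5 → 8 → 10.

10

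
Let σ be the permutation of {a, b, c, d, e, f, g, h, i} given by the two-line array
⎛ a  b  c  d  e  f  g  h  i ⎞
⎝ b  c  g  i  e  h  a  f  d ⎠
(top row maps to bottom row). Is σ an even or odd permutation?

In disjoint-cycle form the cycle lengths are 4, 2, 2, 1.
A cycle of length ℓ contributes ℓ−1 transpositions, so σ is a product of 3 + 1 + 1 = 5 transpositions — odd.

odd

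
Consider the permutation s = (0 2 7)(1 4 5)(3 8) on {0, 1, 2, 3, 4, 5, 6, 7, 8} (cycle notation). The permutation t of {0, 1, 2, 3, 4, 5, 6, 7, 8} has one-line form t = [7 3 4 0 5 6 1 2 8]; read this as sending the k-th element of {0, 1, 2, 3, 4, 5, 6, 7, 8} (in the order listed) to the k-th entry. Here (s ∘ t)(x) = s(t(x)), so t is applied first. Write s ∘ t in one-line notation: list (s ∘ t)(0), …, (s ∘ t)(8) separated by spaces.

Chase each element through t then s: 0 → 7 → 0; 1 → 3 → 8; 2 → 4 → 5; 3 → 0 → 2; 4 → 5 → 1; 5 → 6 → 6; 6 → 1 → 4; 7 → 2 → 7; 8 → 8 → 3.
So s ∘ t in one-line form is 0 8 5 2 1 6 4 7 3.

0 8 5 2 1 6 4 7 3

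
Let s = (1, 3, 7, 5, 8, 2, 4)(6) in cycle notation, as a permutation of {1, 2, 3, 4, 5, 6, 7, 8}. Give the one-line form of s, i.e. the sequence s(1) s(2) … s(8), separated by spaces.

Each element maps to the next entry in its cycle (wrapping to the front): 1→3, 2→4, 3→7, 4→1, 5→8, 6→6, 7→5, 8→2.
Listing these in domain order gives 3 4 7 1 8 6 5 2.

3 4 7 1 8 6 5 2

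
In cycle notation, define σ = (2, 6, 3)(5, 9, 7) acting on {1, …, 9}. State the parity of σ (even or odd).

The cycle lengths are 3, 3, 1, 1, 1.
A cycle of length ℓ contributes ℓ−1 transpositions, so σ is a product of 2 + 2 = 4 transpositions — even.

even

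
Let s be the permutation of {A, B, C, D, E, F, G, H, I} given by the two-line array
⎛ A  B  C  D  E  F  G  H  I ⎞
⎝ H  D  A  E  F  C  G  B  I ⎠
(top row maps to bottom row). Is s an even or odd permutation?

even

In disjoint-cycle form the cycle lengths are 7, 1, 1.
A cycle of length ℓ contributes ℓ−1 transpositions, so s is a product of 6 transpositions — even.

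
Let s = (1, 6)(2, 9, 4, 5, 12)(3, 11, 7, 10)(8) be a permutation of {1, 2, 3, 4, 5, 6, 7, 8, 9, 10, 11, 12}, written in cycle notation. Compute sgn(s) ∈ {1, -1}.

The cycle lengths are 5, 4, 2, 1.
A cycle is odd iff its length is even; s has 2 even-length cycles, so sgn(s) = (−1)^2 and s is even.

1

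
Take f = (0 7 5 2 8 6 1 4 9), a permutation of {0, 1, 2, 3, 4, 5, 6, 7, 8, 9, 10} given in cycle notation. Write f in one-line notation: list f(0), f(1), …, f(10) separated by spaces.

7 4 8 3 9 2 1 5 6 0 10

Reading each image from the cycles: 0↦7, 1↦4, 2↦8, 3↦3, 4↦9, 5↦2, 6↦1, 7↦5, 8↦6, 9↦0, 10↦10.
So the one-line form is 7 4 8 3 9 2 1 5 6 0 10.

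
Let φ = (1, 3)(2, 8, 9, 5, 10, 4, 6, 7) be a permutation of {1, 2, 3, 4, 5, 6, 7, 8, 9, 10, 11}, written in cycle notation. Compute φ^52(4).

8

4 lies in the 8-cycle (2, 8, 9, 5, 10, 4, 6, 7).
Powers repeat with period 8 on this cycle, and 52 mod 8 = 4, so φ^52(4) = φ^4(4).
Stepping 4 places around the cycle: 4 → 6 → 7 → 2 → 8.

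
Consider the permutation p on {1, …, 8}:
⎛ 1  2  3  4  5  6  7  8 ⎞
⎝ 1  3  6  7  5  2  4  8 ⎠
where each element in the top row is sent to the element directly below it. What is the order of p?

The disjoint-cycle form of p has cycle lengths 3, 2, 1, 1, 1.
The order of p is the least common multiple of its cycle lengths: lcm(3, 2) = 6.

6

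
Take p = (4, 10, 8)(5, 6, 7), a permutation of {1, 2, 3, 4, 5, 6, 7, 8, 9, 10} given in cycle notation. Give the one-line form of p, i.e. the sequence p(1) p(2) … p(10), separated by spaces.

Each element maps to the next entry in its cycle (wrapping to the front): 1↦1, 2↦2, 3↦3, 4↦10, 5↦6, 6↦7, 7↦5, 8↦4, 9↦9, 10↦8.
So the one-line form is 1 2 3 10 6 7 5 4 9 8.

1 2 3 10 6 7 5 4 9 8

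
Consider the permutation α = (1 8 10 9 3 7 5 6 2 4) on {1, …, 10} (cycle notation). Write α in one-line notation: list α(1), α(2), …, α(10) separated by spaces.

Image by image: 1↦8, 2↦4, 3↦7, 4↦1, 5↦6, 6↦2, 7↦5, 8↦10, 9↦3, 10↦9.
Listing these in domain order gives 8 4 7 1 6 2 5 10 3 9.

8 4 7 1 6 2 5 10 3 9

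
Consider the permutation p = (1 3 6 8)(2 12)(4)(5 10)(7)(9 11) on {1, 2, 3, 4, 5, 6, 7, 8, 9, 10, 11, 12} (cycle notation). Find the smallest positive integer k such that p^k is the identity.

The disjoint cycles have lengths 4, 2, 2, 2, 1, 1.
The order is lcm(4, 2, 2, 2) = 4.

4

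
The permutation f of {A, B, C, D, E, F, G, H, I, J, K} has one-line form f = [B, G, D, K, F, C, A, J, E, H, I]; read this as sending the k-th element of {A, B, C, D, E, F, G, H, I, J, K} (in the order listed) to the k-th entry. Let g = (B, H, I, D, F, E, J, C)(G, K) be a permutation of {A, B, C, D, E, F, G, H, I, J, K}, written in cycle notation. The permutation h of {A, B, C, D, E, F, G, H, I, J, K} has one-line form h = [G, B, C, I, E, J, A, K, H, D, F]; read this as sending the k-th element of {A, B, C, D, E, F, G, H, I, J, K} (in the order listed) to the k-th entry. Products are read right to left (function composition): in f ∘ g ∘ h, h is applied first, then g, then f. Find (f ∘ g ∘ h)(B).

J

(f ∘ g ∘ h)(B) = f(g(h(B))). h(B) = B, then g(B) = H, then f(H) = J, so the result is J.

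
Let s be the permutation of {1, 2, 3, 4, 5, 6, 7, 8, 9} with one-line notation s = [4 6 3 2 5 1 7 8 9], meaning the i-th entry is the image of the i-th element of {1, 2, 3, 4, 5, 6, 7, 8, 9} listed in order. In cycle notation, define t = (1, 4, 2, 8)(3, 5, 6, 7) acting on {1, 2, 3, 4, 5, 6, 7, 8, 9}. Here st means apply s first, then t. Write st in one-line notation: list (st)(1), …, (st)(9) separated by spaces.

2 7 5 8 6 4 3 1 9

(st)(x) = t(s(x)). Computing each image: t(s(1)) = t(4) = 2, t(s(2)) = t(6) = 7, t(s(3)) = t(3) = 5, t(s(4)) = t(2) = 8, t(s(5)) = t(5) = 6, t(s(6)) = t(1) = 4, t(s(7)) = t(7) = 3, t(s(8)) = t(8) = 1, t(s(9)) = t(9) = 9.
Hence st = [2 7 5 8 6 4 3 1 9].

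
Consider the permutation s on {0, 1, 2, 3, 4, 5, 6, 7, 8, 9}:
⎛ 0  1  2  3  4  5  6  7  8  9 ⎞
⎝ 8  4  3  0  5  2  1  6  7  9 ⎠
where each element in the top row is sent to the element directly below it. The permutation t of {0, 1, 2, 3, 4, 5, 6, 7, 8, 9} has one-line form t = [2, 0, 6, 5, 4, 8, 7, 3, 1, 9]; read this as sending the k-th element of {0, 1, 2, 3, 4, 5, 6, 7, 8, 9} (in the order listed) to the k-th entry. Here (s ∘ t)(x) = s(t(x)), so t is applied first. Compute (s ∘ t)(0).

3

First apply t: t(0) = 2, then s(2) = 3. Thus (s ∘ t)(0) = 3.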